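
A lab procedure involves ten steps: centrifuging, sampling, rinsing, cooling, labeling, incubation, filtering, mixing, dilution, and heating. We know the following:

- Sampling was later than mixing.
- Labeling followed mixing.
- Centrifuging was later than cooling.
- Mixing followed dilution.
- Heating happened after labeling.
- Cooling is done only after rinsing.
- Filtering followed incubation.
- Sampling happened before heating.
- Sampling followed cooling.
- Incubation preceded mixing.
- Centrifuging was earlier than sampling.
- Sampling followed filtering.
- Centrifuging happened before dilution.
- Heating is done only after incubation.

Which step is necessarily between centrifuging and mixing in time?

dilution

Tracing the constraints gives centrifuging → dilution → mixing, so dilution sits after centrifuging and before mixing.
No other step is forced both after centrifuging and before mixing.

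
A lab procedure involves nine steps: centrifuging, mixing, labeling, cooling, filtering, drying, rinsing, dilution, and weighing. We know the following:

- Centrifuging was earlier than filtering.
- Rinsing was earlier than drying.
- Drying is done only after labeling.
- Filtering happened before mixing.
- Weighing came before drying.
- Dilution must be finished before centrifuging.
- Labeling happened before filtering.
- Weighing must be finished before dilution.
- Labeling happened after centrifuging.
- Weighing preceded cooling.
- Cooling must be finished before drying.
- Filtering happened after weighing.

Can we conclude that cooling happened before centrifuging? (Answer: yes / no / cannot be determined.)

cannot be determined

No chain of stated constraints runs from cooling to centrifuging, and none runs from centrifuging to cooling either.
So the relative order of cooling and centrifuging is not fixed by the given facts.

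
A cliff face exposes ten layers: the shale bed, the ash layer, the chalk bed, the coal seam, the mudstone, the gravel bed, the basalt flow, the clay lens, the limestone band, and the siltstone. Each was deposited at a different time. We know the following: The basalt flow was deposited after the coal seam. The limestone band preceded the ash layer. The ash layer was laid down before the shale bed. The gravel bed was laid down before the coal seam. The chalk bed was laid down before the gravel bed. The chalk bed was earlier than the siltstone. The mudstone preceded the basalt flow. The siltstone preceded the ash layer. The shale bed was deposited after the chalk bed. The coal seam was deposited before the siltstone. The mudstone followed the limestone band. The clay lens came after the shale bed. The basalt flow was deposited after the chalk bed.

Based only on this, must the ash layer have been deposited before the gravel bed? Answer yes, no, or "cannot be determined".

Tracing the constraints gives the gravel bed → the coal seam → the siltstone → the ash layer, so the gravel bed must come before the ash layer.
That means the ash layer cannot be before the gravel bed.

no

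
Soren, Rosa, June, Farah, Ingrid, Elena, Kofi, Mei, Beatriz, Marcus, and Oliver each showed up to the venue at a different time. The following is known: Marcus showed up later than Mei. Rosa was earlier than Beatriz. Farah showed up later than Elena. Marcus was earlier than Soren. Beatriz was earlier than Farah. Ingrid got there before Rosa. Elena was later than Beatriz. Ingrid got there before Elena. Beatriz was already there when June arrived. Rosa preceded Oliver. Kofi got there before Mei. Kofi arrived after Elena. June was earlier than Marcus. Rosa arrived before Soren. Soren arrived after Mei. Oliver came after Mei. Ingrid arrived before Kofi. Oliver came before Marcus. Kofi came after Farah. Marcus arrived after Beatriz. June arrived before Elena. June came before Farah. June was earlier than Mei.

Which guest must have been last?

Every other guest has a chain of constraints placing them before Soren, so Soren is last.

Soren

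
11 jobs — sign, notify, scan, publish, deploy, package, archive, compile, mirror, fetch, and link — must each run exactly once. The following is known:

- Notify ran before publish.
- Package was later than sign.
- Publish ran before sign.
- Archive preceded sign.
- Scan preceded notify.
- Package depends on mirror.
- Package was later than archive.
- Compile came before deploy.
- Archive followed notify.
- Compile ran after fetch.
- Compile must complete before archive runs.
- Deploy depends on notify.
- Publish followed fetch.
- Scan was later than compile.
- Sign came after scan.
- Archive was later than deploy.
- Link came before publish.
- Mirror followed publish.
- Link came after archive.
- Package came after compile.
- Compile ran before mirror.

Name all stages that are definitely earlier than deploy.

compile, fetch, notify, scan

Directly stated before deploy: compile and notify.
Fetch reaches deploy via fetch → compile → deploy.
Scan reaches deploy via scan → notify → deploy.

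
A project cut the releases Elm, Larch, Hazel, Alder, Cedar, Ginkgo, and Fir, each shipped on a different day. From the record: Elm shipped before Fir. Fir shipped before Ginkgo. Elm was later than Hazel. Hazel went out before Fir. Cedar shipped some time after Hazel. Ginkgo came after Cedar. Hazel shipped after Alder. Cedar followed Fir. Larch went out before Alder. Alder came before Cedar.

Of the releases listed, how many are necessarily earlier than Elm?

Directly stated before Elm: Hazel.
Alder reaches Elm via Alder → Hazel → Elm.
Larch reaches Elm via Larch → Alder → Hazel → Elm.
No chain forces Ginkgo (or any of the others) ahead of Elm.
That's Alder, Hazel, and Larch — 3 in all.

3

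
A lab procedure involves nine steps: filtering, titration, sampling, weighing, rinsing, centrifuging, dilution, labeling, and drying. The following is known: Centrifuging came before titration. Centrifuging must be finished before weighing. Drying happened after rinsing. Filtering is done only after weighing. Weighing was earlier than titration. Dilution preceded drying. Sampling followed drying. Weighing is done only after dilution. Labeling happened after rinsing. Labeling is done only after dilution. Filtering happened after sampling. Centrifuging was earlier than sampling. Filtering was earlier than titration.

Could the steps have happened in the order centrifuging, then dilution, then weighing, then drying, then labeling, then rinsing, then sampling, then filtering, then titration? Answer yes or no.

The constraints require rinsing before labeling, but in the proposed sequence labeling appears ahead of rinsing. That one violation is enough.

no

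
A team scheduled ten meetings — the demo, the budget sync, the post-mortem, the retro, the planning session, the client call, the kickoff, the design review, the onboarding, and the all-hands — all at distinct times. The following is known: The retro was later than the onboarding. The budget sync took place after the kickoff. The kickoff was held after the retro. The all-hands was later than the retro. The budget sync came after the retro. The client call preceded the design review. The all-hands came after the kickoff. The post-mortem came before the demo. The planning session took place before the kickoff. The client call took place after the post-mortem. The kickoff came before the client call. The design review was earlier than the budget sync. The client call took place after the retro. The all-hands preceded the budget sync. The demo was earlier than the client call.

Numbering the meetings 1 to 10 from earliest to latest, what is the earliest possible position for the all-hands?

5

The kickoff, the onboarding, the planning session, and the retro must all come before the all-hands — 4 forced predecessors.
Nothing else is forced ahead of the all-hands, so its earliest slot is position 4 + 1 = 5.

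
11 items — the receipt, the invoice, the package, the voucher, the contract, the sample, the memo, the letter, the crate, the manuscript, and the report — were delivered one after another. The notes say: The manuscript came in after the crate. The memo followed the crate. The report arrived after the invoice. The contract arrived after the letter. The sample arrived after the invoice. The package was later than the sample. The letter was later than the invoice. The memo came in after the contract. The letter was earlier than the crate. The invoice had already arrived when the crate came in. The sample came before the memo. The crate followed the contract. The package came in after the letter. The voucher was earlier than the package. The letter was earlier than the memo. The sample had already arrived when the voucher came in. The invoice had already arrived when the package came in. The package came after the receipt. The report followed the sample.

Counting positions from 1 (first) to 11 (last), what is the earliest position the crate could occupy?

The contract, the invoice, and the letter must all come before the crate — 3 forced predecessors.
Nothing else is forced ahead of the crate, so its earliest slot is position 3 + 1 = 4.

4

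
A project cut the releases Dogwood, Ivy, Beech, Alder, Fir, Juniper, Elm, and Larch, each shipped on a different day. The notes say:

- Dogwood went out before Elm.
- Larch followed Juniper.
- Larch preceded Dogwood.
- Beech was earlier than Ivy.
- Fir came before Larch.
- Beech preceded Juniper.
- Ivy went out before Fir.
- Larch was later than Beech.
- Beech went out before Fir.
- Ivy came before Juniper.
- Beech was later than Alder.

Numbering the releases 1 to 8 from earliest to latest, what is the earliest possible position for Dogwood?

Alder, Beech, Fir, Ivy, Juniper, and Larch must all come before Dogwood — 6 forced predecessors.
Nothing else is forced ahead of Dogwood, so its earliest slot is position 6 + 1 = 7.

7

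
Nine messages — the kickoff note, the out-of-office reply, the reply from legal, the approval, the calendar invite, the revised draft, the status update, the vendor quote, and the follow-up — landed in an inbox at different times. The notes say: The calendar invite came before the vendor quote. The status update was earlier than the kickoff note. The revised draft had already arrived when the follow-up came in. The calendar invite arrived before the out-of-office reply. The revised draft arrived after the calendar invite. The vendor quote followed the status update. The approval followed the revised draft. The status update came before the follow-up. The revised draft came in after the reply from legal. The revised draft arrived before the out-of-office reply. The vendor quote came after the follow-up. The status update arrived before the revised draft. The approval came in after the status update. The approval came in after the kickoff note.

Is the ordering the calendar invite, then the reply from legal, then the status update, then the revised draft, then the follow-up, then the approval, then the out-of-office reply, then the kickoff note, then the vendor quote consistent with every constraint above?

The constraints require the kickoff note before the approval, but in the proposed sequence the approval appears ahead of the kickoff note. That one violation is enough.

no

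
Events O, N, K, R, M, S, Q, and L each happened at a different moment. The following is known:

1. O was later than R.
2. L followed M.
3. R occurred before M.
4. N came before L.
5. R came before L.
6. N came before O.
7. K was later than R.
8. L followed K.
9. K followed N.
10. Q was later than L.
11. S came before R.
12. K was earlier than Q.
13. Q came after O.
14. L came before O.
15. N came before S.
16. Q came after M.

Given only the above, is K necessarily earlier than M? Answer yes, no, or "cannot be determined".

cannot be determined

No chain of stated constraints runs from K to M, and none runs from M to K either.
So the relative order of K and M is not fixed by the given facts.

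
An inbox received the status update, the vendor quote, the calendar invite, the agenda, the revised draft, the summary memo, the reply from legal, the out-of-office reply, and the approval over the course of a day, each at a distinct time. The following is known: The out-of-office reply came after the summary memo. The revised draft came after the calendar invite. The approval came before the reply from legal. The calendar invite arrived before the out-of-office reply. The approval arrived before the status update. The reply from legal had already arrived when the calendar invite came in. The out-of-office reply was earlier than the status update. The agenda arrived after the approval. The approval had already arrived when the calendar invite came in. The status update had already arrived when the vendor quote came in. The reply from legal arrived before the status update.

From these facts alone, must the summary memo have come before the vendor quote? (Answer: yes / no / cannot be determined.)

yes

Chain the constraints: the summary memo → the out-of-office reply → the status update → the vendor quote. Each link is directly stated, so the summary memo comes before the vendor quote.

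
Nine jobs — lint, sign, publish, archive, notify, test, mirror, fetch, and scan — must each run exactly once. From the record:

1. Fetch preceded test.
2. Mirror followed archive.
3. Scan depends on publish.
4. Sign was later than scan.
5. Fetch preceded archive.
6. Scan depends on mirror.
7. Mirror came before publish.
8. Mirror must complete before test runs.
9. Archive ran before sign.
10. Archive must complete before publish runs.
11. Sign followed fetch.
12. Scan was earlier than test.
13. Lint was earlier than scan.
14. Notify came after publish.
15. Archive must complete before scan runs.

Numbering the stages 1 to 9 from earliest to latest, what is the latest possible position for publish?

5

Publish must come before notify, scan, sign, and test — 4 stages forced after it.
Everything else can be placed before publish in some valid order, so publish can sit as late as position 9 − 4 = 5.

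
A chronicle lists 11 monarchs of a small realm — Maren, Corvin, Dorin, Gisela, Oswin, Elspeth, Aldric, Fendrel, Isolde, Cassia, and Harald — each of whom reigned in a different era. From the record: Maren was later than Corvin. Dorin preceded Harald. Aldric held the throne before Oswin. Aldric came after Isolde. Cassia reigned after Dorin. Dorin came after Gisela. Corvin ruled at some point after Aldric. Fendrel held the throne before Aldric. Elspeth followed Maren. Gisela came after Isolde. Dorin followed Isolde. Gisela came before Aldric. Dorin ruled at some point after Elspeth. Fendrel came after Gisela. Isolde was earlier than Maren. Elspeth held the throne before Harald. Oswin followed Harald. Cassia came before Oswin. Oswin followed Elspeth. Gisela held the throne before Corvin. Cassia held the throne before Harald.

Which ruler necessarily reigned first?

Isolde has a chain of constraints placing them before every other ruler, so Isolde must be first.

Isolde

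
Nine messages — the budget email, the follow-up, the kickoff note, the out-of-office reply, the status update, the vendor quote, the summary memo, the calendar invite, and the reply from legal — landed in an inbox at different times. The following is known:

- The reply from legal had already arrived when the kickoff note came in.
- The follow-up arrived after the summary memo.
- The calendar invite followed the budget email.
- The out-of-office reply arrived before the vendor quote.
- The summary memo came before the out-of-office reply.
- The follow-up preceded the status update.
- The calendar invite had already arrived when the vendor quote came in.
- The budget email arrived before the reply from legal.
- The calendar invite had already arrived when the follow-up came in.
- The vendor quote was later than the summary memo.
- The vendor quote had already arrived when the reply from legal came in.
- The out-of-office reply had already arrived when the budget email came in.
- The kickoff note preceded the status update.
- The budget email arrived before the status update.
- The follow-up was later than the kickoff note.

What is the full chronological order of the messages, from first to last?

the summary memo, the out-of-office reply, the budget email, the calendar invite, the vendor quote, the reply from legal, the kickoff note, the follow-up, the status update

The constraints fix every adjacent pair, so only one ordering works:
the summary memo → the out-of-office reply → the budget email → the calendar invite → the vendor quote → the reply from legal → the kickoff note → the follow-up → the status update.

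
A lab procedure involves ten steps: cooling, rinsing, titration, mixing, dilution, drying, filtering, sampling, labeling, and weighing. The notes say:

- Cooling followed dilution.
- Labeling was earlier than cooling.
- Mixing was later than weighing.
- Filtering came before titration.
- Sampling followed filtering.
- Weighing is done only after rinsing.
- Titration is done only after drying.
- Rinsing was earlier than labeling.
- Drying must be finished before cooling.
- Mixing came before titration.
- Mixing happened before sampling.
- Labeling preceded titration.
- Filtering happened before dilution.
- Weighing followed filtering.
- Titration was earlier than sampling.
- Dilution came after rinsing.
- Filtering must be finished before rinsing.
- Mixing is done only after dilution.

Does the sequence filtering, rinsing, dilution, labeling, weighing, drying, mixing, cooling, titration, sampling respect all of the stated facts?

yes

Check each stated constraint against the proposed order — e.g. filtering is ahead of titration; filtering is ahead of sampling. Every pair is in the required order; nothing is violated.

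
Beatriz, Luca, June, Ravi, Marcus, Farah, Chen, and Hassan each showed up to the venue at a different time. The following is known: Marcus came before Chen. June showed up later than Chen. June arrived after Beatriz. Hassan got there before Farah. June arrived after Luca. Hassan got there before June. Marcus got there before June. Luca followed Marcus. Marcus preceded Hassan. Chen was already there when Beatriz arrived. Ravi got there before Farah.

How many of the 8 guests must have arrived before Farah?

Directly stated before Farah: Hassan and Ravi.
Marcus reaches Farah via Marcus → Hassan → Farah.
No chain forces Luca (or any of the others) ahead of Farah.
That's Hassan, Marcus, and Ravi — 3 in all.

3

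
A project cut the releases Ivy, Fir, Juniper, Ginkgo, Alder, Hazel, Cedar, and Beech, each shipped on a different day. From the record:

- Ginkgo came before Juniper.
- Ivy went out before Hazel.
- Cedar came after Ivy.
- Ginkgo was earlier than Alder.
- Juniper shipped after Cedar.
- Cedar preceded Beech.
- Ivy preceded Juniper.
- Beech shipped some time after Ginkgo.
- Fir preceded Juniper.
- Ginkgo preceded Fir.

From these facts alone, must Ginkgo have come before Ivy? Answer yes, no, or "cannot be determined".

cannot be determined

No chain of stated constraints runs from Ginkgo to Ivy, and none runs from Ivy to Ginkgo either.
So the relative order of Ginkgo and Ivy is not fixed by the given facts.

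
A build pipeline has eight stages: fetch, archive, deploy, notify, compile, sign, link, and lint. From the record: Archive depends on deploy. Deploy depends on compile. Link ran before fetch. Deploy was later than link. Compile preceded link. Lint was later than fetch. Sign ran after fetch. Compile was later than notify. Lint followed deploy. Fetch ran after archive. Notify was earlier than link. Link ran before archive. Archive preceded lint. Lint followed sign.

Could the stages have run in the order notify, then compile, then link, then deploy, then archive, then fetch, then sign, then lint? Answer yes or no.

yes

Check each stated constraint against the proposed order — e.g. link is ahead of fetch; deploy is ahead of lint. Every pair is in the required order; nothing is violated.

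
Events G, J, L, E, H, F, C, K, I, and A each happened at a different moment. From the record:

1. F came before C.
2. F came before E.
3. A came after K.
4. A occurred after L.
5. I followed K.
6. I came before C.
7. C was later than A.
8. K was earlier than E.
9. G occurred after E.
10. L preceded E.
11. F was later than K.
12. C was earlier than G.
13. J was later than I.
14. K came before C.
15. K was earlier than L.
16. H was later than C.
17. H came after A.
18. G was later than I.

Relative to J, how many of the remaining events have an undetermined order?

Forced before J: I and K.
That leaves A, C, E, F, G, H, and L with no forced order relative to J — 7.

7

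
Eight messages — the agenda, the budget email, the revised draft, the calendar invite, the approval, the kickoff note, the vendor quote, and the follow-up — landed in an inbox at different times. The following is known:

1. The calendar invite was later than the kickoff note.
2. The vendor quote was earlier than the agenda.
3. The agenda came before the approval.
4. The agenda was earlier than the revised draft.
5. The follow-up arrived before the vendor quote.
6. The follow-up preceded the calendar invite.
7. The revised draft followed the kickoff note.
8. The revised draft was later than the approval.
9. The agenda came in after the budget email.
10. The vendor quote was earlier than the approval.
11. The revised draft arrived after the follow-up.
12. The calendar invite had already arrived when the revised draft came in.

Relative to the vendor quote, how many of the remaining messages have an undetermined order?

Forced before the vendor quote: the follow-up; forced after the vendor quote: the agenda, the approval, and the revised draft.
That leaves the budget email, the calendar invite, and the kickoff note with no forced order relative to the vendor quote — 3.

3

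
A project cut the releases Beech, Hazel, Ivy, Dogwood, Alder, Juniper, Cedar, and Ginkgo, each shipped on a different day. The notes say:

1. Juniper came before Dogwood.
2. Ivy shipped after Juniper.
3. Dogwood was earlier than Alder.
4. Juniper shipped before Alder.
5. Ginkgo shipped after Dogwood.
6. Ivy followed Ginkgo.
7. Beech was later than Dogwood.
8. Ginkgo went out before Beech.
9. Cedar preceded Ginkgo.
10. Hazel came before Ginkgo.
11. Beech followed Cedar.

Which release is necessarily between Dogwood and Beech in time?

Tracing the constraints gives Dogwood → Ginkgo → Beech, so Ginkgo sits after Dogwood and before Beech.
No other release is forced both after Dogwood and before Beech.

Ginkgo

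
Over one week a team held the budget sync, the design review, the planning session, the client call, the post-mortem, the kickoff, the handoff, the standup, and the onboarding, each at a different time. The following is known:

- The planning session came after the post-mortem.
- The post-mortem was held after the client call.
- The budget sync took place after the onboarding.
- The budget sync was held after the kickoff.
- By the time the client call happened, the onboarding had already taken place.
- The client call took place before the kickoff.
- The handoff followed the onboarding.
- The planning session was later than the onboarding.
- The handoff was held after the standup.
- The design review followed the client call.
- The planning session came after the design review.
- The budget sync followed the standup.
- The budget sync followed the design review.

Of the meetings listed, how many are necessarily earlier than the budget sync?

Directly stated before the budget sync: the design review, the kickoff, the onboarding, and the standup.
The client call reaches the budget sync via the client call → the kickoff → the budget sync.
That's the client call, the design review, the kickoff, the onboarding, and the standup — 5 in all.

5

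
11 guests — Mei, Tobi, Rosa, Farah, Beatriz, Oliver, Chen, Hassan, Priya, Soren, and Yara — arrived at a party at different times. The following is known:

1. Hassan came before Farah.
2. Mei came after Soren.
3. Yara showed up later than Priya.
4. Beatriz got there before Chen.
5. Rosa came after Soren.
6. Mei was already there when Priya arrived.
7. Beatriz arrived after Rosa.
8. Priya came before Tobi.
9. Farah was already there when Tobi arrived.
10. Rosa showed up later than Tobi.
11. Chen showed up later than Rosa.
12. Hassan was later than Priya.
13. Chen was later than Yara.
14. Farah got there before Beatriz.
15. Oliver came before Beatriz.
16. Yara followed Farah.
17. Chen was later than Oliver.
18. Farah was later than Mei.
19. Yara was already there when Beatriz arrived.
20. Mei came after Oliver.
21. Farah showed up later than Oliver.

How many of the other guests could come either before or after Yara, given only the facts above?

Forced before Yara: Farah, Hassan, Mei, Oliver, Priya, and Soren; forced after Yara: Beatriz and Chen.
That leaves Rosa and Tobi with no forced order relative to Yara — 2.

2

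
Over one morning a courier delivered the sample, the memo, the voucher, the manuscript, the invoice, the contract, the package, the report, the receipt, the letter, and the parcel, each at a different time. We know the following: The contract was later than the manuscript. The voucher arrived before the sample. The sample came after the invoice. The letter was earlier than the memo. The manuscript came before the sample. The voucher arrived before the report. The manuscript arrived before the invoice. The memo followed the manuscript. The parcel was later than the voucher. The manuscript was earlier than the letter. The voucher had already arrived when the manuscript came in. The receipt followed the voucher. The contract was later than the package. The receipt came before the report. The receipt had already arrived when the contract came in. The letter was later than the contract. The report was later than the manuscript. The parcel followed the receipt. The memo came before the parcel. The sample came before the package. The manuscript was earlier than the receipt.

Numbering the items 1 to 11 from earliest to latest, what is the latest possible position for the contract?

The contract must come before the letter, the memo, and the parcel — 3 items forced after it.
Everything else can be placed before the contract in some valid order, so the contract can sit as late as position 11 − 3 = 8.

8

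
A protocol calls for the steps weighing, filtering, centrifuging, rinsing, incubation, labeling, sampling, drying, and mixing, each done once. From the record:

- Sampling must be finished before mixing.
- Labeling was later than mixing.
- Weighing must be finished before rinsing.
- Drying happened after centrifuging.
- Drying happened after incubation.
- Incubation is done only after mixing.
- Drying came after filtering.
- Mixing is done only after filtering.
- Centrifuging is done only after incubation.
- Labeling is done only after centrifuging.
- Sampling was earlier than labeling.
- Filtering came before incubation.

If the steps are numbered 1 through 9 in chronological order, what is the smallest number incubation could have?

4

Filtering, mixing, and sampling must all come before incubation — 3 forced predecessors.
Nothing else is forced ahead of incubation, so its earliest slot is position 3 + 1 = 4.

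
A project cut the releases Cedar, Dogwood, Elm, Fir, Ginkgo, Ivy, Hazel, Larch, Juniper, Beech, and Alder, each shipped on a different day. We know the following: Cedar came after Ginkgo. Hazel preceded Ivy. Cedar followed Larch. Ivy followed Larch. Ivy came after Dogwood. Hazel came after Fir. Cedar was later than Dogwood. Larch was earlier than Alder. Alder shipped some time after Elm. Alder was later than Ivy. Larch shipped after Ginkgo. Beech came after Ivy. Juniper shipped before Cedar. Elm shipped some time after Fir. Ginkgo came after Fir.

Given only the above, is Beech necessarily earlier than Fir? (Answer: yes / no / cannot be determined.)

Tracing the constraints gives Fir → Hazel → Ivy → Beech, so Fir must come before Beech.
That means Beech cannot be before Fir.

no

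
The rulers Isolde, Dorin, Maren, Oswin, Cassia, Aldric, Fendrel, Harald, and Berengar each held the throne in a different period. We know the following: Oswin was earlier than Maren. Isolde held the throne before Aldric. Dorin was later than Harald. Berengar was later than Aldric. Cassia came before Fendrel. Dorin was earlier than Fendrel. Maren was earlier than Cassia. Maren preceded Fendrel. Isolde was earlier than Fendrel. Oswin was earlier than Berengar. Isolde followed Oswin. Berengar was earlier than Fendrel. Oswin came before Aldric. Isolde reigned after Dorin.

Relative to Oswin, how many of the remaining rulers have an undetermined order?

Forced after Oswin: Aldric, Berengar, Cassia, Fendrel, Isolde, and Maren.
That leaves Dorin and Harald with no forced order relative to Oswin — 2.

2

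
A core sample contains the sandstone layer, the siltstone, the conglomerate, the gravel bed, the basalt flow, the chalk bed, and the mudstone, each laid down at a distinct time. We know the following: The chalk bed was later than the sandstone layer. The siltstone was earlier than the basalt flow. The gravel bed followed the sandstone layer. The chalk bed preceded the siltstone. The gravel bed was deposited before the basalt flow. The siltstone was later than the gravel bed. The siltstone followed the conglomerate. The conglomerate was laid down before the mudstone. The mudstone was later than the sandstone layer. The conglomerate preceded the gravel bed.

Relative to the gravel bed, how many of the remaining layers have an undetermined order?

Forced before the gravel bed: the conglomerate and the sandstone layer; forced after the gravel bed: the basalt flow and the siltstone.
That leaves the chalk bed and the mudstone with no forced order relative to the gravel bed — 2.

2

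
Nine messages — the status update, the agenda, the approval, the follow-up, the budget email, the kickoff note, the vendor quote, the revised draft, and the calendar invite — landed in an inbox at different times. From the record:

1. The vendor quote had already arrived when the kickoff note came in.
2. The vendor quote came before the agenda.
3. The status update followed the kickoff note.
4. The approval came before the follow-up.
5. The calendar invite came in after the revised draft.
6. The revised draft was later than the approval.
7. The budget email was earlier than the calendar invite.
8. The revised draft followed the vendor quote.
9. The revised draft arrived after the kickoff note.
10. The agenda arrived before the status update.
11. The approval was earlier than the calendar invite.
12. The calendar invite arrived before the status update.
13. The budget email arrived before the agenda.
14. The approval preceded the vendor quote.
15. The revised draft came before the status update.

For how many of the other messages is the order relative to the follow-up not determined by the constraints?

7

Forced before the follow-up: the approval.
That leaves the agenda, the budget email, the calendar invite, the kickoff note, the revised draft, the status update, and the vendor quote with no forced order relative to the follow-up — 7.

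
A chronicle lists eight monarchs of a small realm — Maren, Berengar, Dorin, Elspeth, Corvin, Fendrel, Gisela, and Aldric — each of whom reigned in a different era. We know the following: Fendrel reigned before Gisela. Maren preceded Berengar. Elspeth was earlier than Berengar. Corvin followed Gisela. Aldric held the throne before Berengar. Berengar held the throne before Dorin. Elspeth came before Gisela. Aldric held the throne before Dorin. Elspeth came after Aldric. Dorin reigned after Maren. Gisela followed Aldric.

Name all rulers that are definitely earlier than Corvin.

Directly stated before Corvin: Gisela.
Aldric reaches Corvin via Aldric → Gisela → Corvin.
Elspeth reaches Corvin via Elspeth → Gisela → Corvin.
Fendrel reaches Corvin via Fendrel → Gisela → Corvin.
No chain forces Maren (or any of the others) ahead of Corvin.

Aldric, Elspeth, Fendrel, Gisela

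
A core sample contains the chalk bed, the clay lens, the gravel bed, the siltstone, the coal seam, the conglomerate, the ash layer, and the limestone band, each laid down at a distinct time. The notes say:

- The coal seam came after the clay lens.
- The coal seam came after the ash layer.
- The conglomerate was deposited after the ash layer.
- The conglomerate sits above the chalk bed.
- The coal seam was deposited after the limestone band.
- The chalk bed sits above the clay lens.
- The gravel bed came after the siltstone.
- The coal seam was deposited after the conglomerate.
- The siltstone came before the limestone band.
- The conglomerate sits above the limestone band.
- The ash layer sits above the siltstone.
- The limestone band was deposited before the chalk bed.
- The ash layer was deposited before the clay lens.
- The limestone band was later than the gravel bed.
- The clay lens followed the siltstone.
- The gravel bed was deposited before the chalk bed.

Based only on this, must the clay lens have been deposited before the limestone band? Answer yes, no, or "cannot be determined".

cannot be determined

No chain of stated constraints runs from the clay lens to the limestone band, and none runs from the limestone band to the clay lens either.
So the relative order of the clay lens and the limestone band is not fixed by the given facts.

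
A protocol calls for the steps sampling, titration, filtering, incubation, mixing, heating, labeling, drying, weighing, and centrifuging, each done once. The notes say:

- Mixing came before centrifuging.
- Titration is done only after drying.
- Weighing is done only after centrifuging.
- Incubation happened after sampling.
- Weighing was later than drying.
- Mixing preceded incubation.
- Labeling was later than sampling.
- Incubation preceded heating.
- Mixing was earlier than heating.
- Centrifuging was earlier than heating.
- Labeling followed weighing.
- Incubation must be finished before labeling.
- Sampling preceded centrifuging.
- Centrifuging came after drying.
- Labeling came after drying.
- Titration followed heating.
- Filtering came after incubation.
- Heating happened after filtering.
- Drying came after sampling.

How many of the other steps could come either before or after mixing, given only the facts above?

Forced after mixing: centrifuging, filtering, heating, incubation, labeling, titration, and weighing.
That leaves drying and sampling with no forced order relative to mixing — 2.

2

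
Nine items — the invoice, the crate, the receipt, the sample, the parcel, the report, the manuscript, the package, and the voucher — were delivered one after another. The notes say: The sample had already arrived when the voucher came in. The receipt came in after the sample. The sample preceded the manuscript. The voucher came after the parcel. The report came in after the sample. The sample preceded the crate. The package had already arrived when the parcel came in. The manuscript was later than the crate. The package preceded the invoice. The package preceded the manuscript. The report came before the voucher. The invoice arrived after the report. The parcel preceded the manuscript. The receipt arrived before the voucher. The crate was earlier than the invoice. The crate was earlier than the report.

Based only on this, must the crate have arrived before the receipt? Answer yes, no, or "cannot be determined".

No chain of stated constraints runs from the crate to the receipt, and none runs from the receipt to the crate either.
So the relative order of the crate and the receipt is not fixed by the given facts.

cannot be determined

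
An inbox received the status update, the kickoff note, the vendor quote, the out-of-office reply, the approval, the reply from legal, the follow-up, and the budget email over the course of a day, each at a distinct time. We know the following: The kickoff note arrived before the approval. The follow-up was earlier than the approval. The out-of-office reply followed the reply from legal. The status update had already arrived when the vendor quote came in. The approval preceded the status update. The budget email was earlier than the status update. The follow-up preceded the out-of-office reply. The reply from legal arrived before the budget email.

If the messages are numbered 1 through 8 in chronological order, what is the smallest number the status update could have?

6

The approval, the budget email, the follow-up, the kickoff note, and the reply from legal must all come before the status update — 5 forced predecessors.
Nothing else is forced ahead of the status update, so its earliest slot is position 5 + 1 = 6.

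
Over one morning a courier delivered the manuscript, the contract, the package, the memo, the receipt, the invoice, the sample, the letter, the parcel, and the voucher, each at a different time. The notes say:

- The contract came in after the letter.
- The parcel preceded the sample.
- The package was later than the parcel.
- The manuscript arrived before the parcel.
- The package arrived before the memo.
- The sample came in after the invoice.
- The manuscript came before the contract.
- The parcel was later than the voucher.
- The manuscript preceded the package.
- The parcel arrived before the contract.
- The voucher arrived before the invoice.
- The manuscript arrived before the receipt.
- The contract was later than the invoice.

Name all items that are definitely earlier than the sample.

the invoice, the manuscript, the parcel, the voucher

Directly stated before the sample: the invoice and the parcel.
The manuscript reaches the sample via the manuscript → the parcel → the sample.
The voucher reaches the sample via the voucher → the invoice → the sample.
No chain forces the package (or any of the others) ahead of the sample.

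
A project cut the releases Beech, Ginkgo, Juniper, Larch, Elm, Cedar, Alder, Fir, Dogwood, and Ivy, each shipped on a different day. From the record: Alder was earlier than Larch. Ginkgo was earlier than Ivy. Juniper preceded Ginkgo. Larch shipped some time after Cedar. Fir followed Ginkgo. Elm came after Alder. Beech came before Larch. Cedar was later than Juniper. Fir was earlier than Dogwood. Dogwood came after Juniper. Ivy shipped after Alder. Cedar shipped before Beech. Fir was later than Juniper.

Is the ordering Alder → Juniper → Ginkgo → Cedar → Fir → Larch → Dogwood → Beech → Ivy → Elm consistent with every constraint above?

no

The constraints require Beech before Larch, but in the proposed sequence Larch appears ahead of Beech. That one violation is enough.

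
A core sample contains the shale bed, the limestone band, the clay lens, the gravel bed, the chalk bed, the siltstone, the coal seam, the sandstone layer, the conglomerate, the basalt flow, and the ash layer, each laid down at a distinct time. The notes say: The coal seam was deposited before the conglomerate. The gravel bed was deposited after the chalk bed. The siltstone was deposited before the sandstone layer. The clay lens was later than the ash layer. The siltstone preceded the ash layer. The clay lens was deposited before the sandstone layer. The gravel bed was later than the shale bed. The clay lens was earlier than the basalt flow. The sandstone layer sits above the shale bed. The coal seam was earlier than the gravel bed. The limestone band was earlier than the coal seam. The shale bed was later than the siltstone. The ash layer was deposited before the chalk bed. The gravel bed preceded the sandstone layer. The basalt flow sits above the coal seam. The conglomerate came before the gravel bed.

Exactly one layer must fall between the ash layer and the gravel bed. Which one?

Tracing the constraints gives the ash layer → the chalk bed → the gravel bed, so the chalk bed sits after the ash layer and before the gravel bed.
No other layer is forced both after the ash layer and before the gravel bed.

the chalk bed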